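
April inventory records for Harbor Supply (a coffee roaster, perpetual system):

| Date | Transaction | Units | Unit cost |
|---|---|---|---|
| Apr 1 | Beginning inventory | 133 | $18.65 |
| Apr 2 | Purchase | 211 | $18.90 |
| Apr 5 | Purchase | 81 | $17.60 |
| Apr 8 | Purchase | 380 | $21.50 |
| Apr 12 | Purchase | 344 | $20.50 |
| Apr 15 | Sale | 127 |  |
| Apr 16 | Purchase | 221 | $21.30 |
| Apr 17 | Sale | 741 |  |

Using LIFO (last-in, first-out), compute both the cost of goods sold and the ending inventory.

Apr 15, 127 sold [LIFO — newest first]: 127 @ $20.50 = $2,603.50
Apr 17, 741 sold [LIFO — newest first]: 221 @ $21.30 + 217 @ $20.50 + 303 @ $21.50 = $15,670.30
Total COGS = $2,603.50 + $15,670.30 = $18,273.80
Ending inventory: 133 @ $18.65 + 211 @ $18.90 + 81 @ $17.60 + 77 @ $21.50 = $9,549.45
Check: goods available $27,823.25 = COGS $18,273.80 + ending $9,549.45

COGS = $18,273.80; ending inventory = $9,549.45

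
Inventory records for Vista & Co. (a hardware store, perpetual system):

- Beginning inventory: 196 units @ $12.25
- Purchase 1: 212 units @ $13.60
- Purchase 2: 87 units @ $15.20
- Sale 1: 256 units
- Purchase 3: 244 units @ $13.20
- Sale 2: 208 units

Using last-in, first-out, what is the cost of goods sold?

COGS = $6,366.40

Sale 1 (256) [LIFO — newest first]: 87 @ $15.20 + 169 @ $13.60 = $3,620.80
Sale 2 (208) [LIFO — newest first]: 208 @ $13.20 = $2,745.60
Total COGS = $3,620.80 + $2,745.60 = $6,366.40
Ending inventory: 196 @ $12.25 + 43 @ $13.60 + 36 @ $13.20 = $3,461.00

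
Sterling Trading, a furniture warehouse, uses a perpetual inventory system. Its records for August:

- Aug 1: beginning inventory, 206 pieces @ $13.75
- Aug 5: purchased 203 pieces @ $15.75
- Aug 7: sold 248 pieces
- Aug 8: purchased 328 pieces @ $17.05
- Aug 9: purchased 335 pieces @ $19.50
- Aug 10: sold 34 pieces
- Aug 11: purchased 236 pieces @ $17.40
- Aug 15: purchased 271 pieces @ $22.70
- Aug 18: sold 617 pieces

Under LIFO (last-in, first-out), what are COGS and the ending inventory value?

Aug 7, 248 sold [LIFO — newest first]: 203 @ $15.75 + 45 @ $13.75 = $3,816.00
Aug 10, 34 sold [LIFO — newest first]: 34 @ $19.50 = $663.00
Aug 18, 617 sold [LIFO — newest first]: 271 @ $22.70 + 236 @ $17.40 + 110 @ $19.50 = $12,403.10
Total COGS = $3,816.00 + $663.00 + $12,403.10 = $16,882.10
Ending inventory: 161 @ $13.75 + 328 @ $17.05 + 191 @ $19.50 = $11,530.65

COGS = $16,882.10; ending inventory = $11,530.65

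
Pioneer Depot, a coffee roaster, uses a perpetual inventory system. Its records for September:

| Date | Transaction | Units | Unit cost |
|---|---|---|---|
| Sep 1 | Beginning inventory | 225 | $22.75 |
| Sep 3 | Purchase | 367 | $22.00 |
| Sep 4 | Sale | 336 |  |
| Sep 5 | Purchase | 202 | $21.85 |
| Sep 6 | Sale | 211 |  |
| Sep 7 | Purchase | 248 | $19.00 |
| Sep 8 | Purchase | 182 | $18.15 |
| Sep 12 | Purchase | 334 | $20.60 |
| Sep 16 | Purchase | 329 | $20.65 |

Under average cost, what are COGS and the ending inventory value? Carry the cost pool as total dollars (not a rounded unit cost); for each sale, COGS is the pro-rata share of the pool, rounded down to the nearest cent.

After Sep 1: 225 on hand, pool $5,118.75 (≈ $22.7500 each)
After Sep 3: 592 on hand, pool $13,192.75 (≈ $22.2851 each)
Sep 4, sell 336: 336/592 × $13,192.75 → $7,487.77
After Sep 5: 458 on hand, pool $10,118.68 (≈ $22.0932 each)
Sep 6, sell 211: 211/458 × $10,118.68 → $4,661.66
After Sep 7: 495 on hand, pool $10,169.02 (≈ $20.5435 each)
After Sep 8: 677 on hand, pool $13,472.32 (≈ $19.9000 each)
After Sep 12: 1011 on hand, pool $20,352.72 (≈ $20.1313 each)
After Sep 16: 1340 on hand, pool $27,146.57 (≈ $20.2586 each)
Total COGS = $7,487.77 + $4,661.66 = $12,149.43
Ending inventory (cost pool remaining) = $27,146.57
Check: goods available $39,296.00 = COGS $12,149.43 + ending $27,146.57

COGS = $12,149.43; ending inventory = $27,146.57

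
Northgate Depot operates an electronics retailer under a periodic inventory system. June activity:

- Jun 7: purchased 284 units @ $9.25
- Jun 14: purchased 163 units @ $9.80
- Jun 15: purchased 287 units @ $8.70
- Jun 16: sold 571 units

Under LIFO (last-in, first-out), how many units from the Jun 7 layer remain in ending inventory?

163

Jun 16, 571 sold [LIFO — newest first]: 287 @ $8.70 + 163 @ $9.80 + 121 @ $9.25 = $5,213.55
Ending inventory: 163 @ $9.25 = $1,507.75
Check: goods available $6,721.30 = COGS $5,213.55 + ending $1,507.75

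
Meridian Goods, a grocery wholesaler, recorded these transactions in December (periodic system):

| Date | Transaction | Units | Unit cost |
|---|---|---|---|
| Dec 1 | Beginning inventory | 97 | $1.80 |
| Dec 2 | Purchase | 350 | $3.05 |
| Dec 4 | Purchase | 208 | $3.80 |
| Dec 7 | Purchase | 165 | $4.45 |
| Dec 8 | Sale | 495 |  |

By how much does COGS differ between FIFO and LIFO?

FIFO COGS: 97 @ $1.80 + 350 @ $3.05 + 48 @ $3.80 = $1,424.50
LIFO COGS: 165 @ $4.45 + 208 @ $3.80 + 122 @ $3.05 = $1,896.75
Difference = |$1,424.50 − $1,896.75| = $472.25

$472.25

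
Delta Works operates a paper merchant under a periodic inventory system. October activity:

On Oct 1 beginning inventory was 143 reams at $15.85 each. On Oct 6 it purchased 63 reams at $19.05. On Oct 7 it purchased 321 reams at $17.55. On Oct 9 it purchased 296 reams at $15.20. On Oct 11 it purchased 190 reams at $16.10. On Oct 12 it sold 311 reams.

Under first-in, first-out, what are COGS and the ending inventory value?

COGS = $5,309.45; ending inventory = $11,349.00

Oct 12, 311 sold [FIFO — oldest first]: 143 @ $15.85 + 63 @ $19.05 + 105 @ $17.55 = $5,309.45
Ending inventory: 216 @ $17.55 + 296 @ $15.20 + 190 @ $16.10 = $11,349.00
Check: goods available $16,658.45 = COGS $5,309.45 + ending $11,349.00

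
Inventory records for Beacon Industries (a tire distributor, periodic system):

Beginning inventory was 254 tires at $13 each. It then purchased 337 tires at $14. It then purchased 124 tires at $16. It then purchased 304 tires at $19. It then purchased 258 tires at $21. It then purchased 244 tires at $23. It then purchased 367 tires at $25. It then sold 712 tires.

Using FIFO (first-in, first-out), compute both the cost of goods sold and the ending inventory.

Sale 1 (712) [FIFO — oldest first]: 254 @ $13 + 337 @ $14 + 121 @ $16 = $9,956
Ending inventory: 3 @ $16 + 304 @ $19 + 258 @ $21 + 244 @ $23 + 367 @ $25 = $26,029

COGS = $9,956; ending inventory = $26,029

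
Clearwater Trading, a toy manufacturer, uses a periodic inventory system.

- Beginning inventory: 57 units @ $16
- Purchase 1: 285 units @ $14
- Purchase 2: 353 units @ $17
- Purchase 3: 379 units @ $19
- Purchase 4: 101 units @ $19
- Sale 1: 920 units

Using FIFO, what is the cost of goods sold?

Sale 1 (920) [FIFO — oldest first]: 57 @ $16 + 285 @ $14 + 353 @ $17 + 225 @ $19 = $15,178
Ending inventory: 154 @ $19 + 101 @ $19 = $4,845
Check: goods available $20,023 = COGS $15,178 + ending $4,845

COGS = $15,178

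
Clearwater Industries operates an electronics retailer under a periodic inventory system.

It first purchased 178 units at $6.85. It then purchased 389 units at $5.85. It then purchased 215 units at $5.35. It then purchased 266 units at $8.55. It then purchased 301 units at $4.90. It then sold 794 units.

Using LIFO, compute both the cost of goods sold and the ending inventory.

Sale 1 (794) [LIFO — newest first]: 301 @ $4.90 + 266 @ $8.55 + 215 @ $5.35 + 12 @ $5.85 = $4,969.65
Ending inventory: 178 @ $6.85 + 377 @ $5.85 = $3,424.75
Check: goods available $8,394.40 = COGS $4,969.65 + ending $3,424.75

COGS = $4,969.65; ending inventory = $3,424.75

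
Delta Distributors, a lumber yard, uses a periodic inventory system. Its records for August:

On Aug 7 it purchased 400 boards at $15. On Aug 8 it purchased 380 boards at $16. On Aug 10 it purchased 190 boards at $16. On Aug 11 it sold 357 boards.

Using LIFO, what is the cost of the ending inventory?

Ending inventory = $9,408

Aug 11, 357 sold [LIFO — newest first]: 190 @ $16 + 167 @ $16 = $5,712
Ending inventory: 400 @ $15 + 213 @ $16 = $9,408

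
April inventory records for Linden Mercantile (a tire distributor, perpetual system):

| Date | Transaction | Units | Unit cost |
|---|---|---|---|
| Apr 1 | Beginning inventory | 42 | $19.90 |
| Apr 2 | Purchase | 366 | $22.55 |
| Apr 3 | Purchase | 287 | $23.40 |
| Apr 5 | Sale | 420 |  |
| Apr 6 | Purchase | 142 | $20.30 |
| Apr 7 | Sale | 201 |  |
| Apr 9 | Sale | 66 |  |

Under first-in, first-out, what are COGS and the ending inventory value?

Apr 5, 420 sold [FIFO — oldest first]: 42 @ $19.90 + 366 @ $22.55 + 12 @ $23.40 = $9,369.90
Apr 7, 201 sold [FIFO — oldest first]: 201 @ $23.40 = $4,703.40
Apr 9, 66 sold [FIFO — oldest first]: 66 @ $23.40 = $1,544.40
Total COGS = $9,369.90 + $4,703.40 + $1,544.40 = $15,617.70
Ending inventory: 8 @ $23.40 + 142 @ $20.30 = $3,069.80

COGS = $15,617.70; ending inventory = $3,069.80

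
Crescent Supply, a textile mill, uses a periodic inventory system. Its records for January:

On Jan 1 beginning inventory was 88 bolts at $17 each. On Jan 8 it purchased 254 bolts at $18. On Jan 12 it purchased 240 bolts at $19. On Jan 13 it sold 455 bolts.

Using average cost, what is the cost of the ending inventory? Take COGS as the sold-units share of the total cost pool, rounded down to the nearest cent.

Jan 13, sell 455: 455/582 × $10,628.00 → $8,308.83
Ending inventory (cost pool remaining) = $2,319.17
Check: goods available $10,628.00 = COGS $8,308.83 + ending $2,319.17

Ending inventory = $2,319.17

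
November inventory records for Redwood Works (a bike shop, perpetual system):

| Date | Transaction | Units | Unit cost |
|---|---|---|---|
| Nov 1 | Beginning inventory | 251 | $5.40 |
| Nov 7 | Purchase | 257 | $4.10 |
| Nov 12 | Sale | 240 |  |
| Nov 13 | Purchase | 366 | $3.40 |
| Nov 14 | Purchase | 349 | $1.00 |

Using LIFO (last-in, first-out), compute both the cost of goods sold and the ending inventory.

COGS = $984.00; ending inventory = $3,018.50

Nov 12, 240 sold [LIFO — newest first]: 240 @ $4.10 = $984.00
Ending inventory: 251 @ $5.40 + 17 @ $4.10 + 366 @ $3.40 + 349 @ $1.00 = $3,018.50
Check: goods available $4,002.50 = COGS $984.00 + ending $3,018.50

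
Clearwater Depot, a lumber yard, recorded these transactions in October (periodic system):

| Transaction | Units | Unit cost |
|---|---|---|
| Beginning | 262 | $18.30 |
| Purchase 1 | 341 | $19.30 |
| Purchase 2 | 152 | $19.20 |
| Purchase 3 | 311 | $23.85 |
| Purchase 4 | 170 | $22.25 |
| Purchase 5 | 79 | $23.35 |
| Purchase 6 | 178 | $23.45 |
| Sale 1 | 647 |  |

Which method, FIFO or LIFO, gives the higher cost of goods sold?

FIFO COGS: 262 @ $18.30 + 341 @ $19.30 + 44 @ $19.20 = $12,220.70
LIFO COGS: 178 @ $23.45 + 79 @ $23.35 + 170 @ $22.25 + 220 @ $23.85 = $15,048.25

LIFO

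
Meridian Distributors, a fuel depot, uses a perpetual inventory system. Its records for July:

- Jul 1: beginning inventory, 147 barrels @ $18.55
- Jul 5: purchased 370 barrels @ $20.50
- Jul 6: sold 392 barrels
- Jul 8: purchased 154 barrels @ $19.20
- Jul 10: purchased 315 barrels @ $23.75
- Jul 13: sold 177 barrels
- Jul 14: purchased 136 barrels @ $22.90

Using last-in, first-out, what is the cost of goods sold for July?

COGS = $12,196.85

Jul 6, 392 sold [LIFO — newest first]: 370 @ $20.50 + 22 @ $18.55 = $7,993.10
Jul 13, 177 sold [LIFO — newest first]: 177 @ $23.75 = $4,203.75
Total COGS = $7,993.10 + $4,203.75 = $12,196.85
Ending inventory: 125 @ $18.55 + 154 @ $19.20 + 138 @ $23.75 + 136 @ $22.90 = $11,667.45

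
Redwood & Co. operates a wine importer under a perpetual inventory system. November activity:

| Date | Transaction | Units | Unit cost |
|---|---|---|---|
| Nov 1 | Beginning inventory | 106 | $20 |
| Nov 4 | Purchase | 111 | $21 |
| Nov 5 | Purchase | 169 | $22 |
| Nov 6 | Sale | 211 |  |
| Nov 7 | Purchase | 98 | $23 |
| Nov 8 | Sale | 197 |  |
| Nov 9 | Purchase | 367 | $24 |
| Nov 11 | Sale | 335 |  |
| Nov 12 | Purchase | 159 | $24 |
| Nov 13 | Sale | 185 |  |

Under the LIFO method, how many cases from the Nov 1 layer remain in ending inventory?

76

Nov 6, 211 sold [LIFO — newest first]: 169 @ $22 + 42 @ $21 = $4,600
Nov 8, 197 sold [LIFO — newest first]: 98 @ $23 + 69 @ $21 + 30 @ $20 = $4,303
Nov 11, 335 sold [LIFO — newest first]: 335 @ $24 = $8,040
Nov 13, 185 sold [LIFO — newest first]: 159 @ $24 + 26 @ $24 = $4,440
Total COGS = $4,600 + $4,303 + $8,040 + $4,440 = $21,383
Ending inventory: 76 @ $20 + 6 @ $24 = $1,664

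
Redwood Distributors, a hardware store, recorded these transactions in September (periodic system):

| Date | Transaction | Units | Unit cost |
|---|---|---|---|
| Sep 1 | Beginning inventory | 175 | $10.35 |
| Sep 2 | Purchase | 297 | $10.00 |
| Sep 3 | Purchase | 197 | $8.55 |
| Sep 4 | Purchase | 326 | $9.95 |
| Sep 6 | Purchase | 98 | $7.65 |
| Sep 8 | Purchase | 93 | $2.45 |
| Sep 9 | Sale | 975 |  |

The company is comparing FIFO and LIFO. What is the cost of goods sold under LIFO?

COGS = $8,515.60

FIFO COGS: 175 @ $10.35 + 297 @ $10.00 + 197 @ $8.55 + 306 @ $9.95 = $9,510.30
LIFO COGS: 93 @ $2.45 + 98 @ $7.65 + 326 @ $9.95 + 197 @ $8.55 + 261 @ $10.00 = $8,515.60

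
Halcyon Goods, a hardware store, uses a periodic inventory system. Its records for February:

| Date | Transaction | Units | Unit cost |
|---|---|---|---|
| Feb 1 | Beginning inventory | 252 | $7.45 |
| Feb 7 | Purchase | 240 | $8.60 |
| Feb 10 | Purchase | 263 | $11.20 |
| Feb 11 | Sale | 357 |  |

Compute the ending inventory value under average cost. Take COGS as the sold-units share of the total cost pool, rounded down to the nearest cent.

Feb 11, sell 357: 357/755 × $6,887.00 → $3,256.50
Ending inventory (cost pool remaining) = $3,630.50

Ending inventory = $3,630.50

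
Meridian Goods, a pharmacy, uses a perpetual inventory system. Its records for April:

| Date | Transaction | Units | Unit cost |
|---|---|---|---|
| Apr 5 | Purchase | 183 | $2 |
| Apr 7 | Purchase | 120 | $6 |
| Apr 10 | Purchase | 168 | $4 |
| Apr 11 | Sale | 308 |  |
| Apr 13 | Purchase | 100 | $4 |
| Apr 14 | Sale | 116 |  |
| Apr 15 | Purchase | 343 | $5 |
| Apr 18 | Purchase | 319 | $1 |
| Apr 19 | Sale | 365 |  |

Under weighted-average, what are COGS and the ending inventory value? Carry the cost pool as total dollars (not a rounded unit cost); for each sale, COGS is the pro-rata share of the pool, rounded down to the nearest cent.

After Apr 5: 183 on hand, pool $366.00 (≈ $2.0000 each)
After Apr 7: 303 on hand, pool $1,086.00 (≈ $3.5842 each)
After Apr 10: 471 on hand, pool $1,758.00 (≈ $3.7325 each)
Apr 11, sell 308: 308/471 × $1,758.00 → $1,149.60
After Apr 13: 263 on hand, pool $1,008.40 (≈ $3.8342 each)
Apr 14, sell 116: 116/263 × $1,008.40 → $444.76
After Apr 15: 490 on hand, pool $2,278.64 (≈ $4.6503 each)
After Apr 18: 809 on hand, pool $2,597.64 (≈ $3.2109 each)
Apr 19, sell 365: 365/809 × $2,597.64 → $1,171.98
Total COGS = $1,149.60 + $444.76 + $1,171.98 = $2,766.34
Ending inventory (cost pool remaining) = $1,425.66

COGS = $2,766.34; ending inventory = $1,425.66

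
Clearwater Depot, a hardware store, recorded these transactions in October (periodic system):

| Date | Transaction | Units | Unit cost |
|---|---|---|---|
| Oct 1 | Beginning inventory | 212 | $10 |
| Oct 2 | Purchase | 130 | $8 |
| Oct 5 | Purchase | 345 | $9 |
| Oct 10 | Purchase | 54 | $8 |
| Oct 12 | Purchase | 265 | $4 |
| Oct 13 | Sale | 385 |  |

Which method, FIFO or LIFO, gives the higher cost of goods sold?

FIFO

FIFO COGS: 212 @ $10 + 130 @ $8 + 43 @ $9 = $3,547
LIFO COGS: 265 @ $4 + 54 @ $8 + 66 @ $9 = $2,086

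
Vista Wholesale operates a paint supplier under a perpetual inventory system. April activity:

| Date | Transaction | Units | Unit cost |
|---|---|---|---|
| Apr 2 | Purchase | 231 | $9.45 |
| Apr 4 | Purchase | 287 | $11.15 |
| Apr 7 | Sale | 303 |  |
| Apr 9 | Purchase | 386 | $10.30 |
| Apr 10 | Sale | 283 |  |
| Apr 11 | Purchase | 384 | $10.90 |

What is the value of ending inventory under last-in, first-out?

Ending inventory = $7,278.25

Apr 7, 303 sold [LIFO — newest first]: 287 @ $11.15 + 16 @ $9.45 = $3,351.25
Apr 10, 283 sold [LIFO — newest first]: 283 @ $10.30 = $2,914.90
Total COGS = $3,351.25 + $2,914.90 = $6,266.15
Ending inventory: 215 @ $9.45 + 103 @ $10.30 + 384 @ $10.90 = $7,278.25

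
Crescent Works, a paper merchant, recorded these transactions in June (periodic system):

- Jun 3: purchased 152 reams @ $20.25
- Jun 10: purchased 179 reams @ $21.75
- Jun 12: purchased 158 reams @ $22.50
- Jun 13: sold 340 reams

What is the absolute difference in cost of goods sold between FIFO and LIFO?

$335.25

FIFO COGS: 152 @ $20.25 + 179 @ $21.75 + 9 @ $22.50 = $7,173.75
LIFO COGS: 158 @ $22.50 + 179 @ $21.75 + 3 @ $20.25 = $7,509.00
Difference = |$7,173.75 − $7,509.00| = $335.25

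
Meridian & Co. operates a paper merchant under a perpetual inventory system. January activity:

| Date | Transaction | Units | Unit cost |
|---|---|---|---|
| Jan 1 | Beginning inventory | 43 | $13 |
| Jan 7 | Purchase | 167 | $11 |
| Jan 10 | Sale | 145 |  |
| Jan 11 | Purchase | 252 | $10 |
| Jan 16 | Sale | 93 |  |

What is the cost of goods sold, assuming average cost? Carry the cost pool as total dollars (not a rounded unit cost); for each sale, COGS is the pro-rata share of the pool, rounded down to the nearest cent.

COGS = $2,611.25

After Jan 1: 43 on hand, pool $559.00 (≈ $13.0000 each)
After Jan 7: 210 on hand, pool $2,396.00 (≈ $11.4095 each)
Jan 10, sell 145: 145/210 × $2,396.00 → $1,654.38
After Jan 11: 317 on hand, pool $3,261.62 (≈ $10.2890 each)
Jan 16, sell 93: 93/317 × $3,261.62 → $956.87
Total COGS = $1,654.38 + $956.87 = $2,611.25
Ending inventory (cost pool remaining) = $2,304.75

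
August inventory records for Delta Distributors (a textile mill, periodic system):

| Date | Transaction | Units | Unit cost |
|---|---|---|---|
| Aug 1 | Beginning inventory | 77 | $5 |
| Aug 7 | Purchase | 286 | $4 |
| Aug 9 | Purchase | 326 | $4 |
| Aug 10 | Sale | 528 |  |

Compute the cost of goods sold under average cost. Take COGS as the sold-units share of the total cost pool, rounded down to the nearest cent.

COGS = $2,171.00

Aug 10, sell 528: 528/689 × $2,833.00 → $2,171.00
Ending inventory (cost pool remaining) = $662.00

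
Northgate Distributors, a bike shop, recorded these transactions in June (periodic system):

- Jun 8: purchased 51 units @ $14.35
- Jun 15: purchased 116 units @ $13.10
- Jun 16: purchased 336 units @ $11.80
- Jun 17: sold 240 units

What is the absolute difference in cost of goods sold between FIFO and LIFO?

$280.85

FIFO COGS: 51 @ $14.35 + 116 @ $13.10 + 73 @ $11.80 = $3,112.85
LIFO COGS: 240 @ $11.80 = $2,832.00
Difference = |$3,112.85 − $2,832.00| = $280.85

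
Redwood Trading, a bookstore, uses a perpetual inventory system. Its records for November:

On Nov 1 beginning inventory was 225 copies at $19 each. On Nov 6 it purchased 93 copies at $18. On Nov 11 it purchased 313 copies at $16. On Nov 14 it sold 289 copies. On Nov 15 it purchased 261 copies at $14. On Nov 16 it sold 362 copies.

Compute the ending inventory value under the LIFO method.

Nov 14, 289 sold [LIFO — newest first]: 289 @ $16 = $4,624
Nov 16, 362 sold [LIFO — newest first]: 261 @ $14 + 24 @ $16 + 77 @ $18 = $5,424
Total COGS = $4,624 + $5,424 = $10,048
Ending inventory: 225 @ $19 + 16 @ $18 = $4,563

Ending inventory = $4,563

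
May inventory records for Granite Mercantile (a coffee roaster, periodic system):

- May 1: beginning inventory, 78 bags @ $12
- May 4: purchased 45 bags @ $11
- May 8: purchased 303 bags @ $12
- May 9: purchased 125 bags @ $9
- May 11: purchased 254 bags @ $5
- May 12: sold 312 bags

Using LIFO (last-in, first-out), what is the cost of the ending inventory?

Ending inventory = $5,670

May 12, 312 sold [LIFO — newest first]: 254 @ $5 + 58 @ $9 = $1,792
Ending inventory: 78 @ $12 + 45 @ $11 + 303 @ $12 + 67 @ $9 = $5,670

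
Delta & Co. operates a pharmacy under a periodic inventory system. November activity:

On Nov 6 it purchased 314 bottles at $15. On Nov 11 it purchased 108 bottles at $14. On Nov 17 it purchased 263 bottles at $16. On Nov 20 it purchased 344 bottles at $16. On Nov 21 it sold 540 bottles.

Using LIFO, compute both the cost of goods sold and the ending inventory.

COGS = $8,640; ending inventory = $7,294

Nov 21, 540 sold [LIFO — newest first]: 344 @ $16 + 196 @ $16 = $8,640
Ending inventory: 314 @ $15 + 108 @ $14 + 67 @ $16 = $7,294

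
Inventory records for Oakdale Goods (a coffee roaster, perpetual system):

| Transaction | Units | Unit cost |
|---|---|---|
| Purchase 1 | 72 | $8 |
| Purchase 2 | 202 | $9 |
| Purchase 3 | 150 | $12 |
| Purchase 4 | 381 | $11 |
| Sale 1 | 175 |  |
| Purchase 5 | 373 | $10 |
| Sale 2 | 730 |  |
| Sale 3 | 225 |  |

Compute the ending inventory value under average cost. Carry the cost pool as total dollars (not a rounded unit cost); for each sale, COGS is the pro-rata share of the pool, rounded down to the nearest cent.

Ending inventory = $492.55

After Purchase 1: 72 on hand, pool $576.00 (≈ $8.0000 each)
After Purchase 2: 274 on hand, pool $2,394.00 (≈ $8.7372 each)
After Purchase 3: 424 on hand, pool $4,194.00 (≈ $9.8915 each)
After Purchase 4: 805 on hand, pool $8,385.00 (≈ $10.4161 each)
Sale 1, sell 175: 175/805 × $8,385.00 → $1,822.82
After Purchase 5: 1003 on hand, pool $10,292.18 (≈ $10.2614 each)
Sale 2, sell 730: 730/1003 × $10,292.18 → $7,490.81
Sale 3, sell 225: 225/273 × $2,801.37 → $2,308.82
Total COGS = $1,822.82 + $7,490.81 + $2,308.82 = $11,622.45
Ending inventory (cost pool remaining) = $492.55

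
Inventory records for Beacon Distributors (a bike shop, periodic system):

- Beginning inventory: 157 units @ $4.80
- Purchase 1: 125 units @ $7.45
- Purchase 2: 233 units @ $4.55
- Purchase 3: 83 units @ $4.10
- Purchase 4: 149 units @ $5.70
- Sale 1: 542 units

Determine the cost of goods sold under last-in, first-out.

Sale 1 (542) [LIFO — newest first]: 149 @ $5.70 + 83 @ $4.10 + 233 @ $4.55 + 77 @ $7.45 = $2,823.40
Ending inventory: 157 @ $4.80 + 48 @ $7.45 = $1,111.20

COGS = $2,823.40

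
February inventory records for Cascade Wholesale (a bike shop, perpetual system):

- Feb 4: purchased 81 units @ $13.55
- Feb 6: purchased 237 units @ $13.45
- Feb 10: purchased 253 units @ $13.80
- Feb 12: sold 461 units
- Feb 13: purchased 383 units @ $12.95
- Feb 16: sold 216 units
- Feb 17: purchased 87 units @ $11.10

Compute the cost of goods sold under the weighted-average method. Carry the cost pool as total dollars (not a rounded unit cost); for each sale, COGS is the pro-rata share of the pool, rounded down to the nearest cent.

After Feb 4: 81 on hand, pool $1,097.55 (≈ $13.5500 each)
After Feb 6: 318 on hand, pool $4,285.20 (≈ $13.4755 each)
After Feb 10: 571 on hand, pool $7,776.60 (≈ $13.6193 each)
Feb 12, sell 461: 461/571 × $7,776.60 → $6,278.48
After Feb 13: 493 on hand, pool $6,457.97 (≈ $13.0993 each)
Feb 16, sell 216: 216/493 × $6,457.97 → $2,829.45
After Feb 17: 364 on hand, pool $4,594.22 (≈ $12.6215 each)
Total COGS = $6,278.48 + $2,829.45 = $9,107.93
Ending inventory (cost pool remaining) = $4,594.22
Check: goods available $13,702.15 = COGS $9,107.93 + ending $4,594.22

COGS = $9,107.93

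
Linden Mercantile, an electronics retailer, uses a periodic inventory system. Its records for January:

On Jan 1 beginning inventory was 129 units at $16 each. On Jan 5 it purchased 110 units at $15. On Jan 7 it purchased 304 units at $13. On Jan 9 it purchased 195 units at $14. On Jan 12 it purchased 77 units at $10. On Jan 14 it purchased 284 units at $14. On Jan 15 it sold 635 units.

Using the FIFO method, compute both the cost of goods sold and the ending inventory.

COGS = $8,954; ending inventory = $6,188

Jan 15, 635 sold [FIFO — oldest first]: 129 @ $16 + 110 @ $15 + 304 @ $13 + 92 @ $14 = $8,954
Ending inventory: 103 @ $14 + 77 @ $10 + 284 @ $14 = $6,188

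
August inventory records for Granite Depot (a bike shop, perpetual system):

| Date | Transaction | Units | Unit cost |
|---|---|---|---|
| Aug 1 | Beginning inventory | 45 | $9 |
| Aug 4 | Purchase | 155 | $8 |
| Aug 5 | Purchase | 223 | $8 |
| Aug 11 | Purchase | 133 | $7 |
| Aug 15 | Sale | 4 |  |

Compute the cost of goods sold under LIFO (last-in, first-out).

COGS = $28

Aug 15, 4 sold [LIFO — newest first]: 4 @ $7 = $28
Ending inventory: 45 @ $9 + 155 @ $8 + 223 @ $8 + 129 @ $7 = $4,332
Check: goods available $4,360 = COGS $28 + ending $4,332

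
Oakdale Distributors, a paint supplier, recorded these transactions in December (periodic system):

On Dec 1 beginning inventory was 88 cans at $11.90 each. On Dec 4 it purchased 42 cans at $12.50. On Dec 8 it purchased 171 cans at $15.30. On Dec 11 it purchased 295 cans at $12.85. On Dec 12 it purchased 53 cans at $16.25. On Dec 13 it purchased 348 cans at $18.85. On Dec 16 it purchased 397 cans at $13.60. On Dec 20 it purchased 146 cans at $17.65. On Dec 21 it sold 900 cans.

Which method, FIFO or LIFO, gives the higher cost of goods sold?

LIFO

FIFO COGS: 88 @ $11.90 + 42 @ $12.50 + 171 @ $15.30 + 295 @ $12.85 + 53 @ $16.25 + 251 @ $18.85 = $13,571.85
LIFO COGS: 146 @ $17.65 + 397 @ $13.60 + 348 @ $18.85 + 9 @ $16.25 = $14,682.15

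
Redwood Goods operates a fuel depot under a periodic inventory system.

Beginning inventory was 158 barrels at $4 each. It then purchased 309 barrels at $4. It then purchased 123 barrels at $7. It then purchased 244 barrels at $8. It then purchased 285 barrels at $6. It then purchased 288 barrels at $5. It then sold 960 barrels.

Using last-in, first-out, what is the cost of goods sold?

Sale 1 (960) [LIFO — newest first]: 288 @ $5 + 285 @ $6 + 244 @ $8 + 123 @ $7 + 20 @ $4 = $6,043
Ending inventory: 158 @ $4 + 289 @ $4 = $1,788
Check: goods available $7,831 = COGS $6,043 + ending $1,788

COGS = $6,043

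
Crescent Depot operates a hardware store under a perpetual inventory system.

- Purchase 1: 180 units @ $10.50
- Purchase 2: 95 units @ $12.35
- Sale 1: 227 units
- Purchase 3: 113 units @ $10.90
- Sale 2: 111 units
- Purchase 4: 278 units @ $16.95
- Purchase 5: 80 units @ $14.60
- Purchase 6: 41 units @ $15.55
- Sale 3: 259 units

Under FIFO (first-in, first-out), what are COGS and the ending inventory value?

Sale 1 (227) [FIFO — oldest first]: 180 @ $10.50 + 47 @ $12.35 = $2,470.45
Sale 2 (111) [FIFO — oldest first]: 48 @ $12.35 + 63 @ $10.90 = $1,279.50
Sale 3 (259) [FIFO — oldest first]: 50 @ $10.90 + 209 @ $16.95 = $4,087.55
Total COGS = $2,470.45 + $1,279.50 + $4,087.55 = $7,837.50
Ending inventory: 69 @ $16.95 + 80 @ $14.60 + 41 @ $15.55 = $2,975.10
Check: goods available $10,812.60 = COGS $7,837.50 + ending $2,975.10

COGS = $7,837.50; ending inventory = $2,975.10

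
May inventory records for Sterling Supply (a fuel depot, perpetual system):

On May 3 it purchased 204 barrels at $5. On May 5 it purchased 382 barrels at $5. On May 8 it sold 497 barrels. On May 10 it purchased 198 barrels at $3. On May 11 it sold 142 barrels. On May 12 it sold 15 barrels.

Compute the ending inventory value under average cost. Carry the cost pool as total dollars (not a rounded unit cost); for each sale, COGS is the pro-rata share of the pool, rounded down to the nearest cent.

Ending inventory = $470.64

After May 3: 204 on hand, pool $1,020.00 (≈ $5.0000 each)
After May 5: 586 on hand, pool $2,930.00 (≈ $5.0000 each)
May 8, sell 497: 497/586 × $2,930.00 → $2,485.00
After May 10: 287 on hand, pool $1,039.00 (≈ $3.6202 each)
May 11, sell 142: 142/287 × $1,039.00 → $514.06
May 12, sell 15: 15/145 × $524.94 → $54.30
Total COGS = $2,485.00 + $514.06 + $54.30 = $3,053.36
Ending inventory (cost pool remaining) = $470.64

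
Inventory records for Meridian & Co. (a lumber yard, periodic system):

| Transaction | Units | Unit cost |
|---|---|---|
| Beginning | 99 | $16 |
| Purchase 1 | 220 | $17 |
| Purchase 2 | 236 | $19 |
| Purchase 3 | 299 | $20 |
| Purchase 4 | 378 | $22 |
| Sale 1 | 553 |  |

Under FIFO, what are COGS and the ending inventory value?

COGS = $9,770; ending inventory = $14,334

Sale 1 (553) [FIFO — oldest first]: 99 @ $16 + 220 @ $17 + 234 @ $19 = $9,770
Ending inventory: 2 @ $19 + 299 @ $20 + 378 @ $22 = $14,334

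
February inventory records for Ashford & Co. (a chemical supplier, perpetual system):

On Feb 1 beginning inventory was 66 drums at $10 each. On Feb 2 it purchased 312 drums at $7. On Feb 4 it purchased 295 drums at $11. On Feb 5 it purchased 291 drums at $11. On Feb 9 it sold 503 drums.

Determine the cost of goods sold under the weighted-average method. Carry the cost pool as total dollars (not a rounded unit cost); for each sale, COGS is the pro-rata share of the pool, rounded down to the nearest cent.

After Feb 1: 66 on hand, pool $660.00 (≈ $10.0000 each)
After Feb 2: 378 on hand, pool $2,844.00 (≈ $7.5238 each)
After Feb 4: 673 on hand, pool $6,089.00 (≈ $9.0475 each)
After Feb 5: 964 on hand, pool $9,290.00 (≈ $9.6369 each)
Feb 9, sell 503: 503/964 × $9,290.00 → $4,847.37
Ending inventory (cost pool remaining) = $4,442.63

COGS = $4,847.37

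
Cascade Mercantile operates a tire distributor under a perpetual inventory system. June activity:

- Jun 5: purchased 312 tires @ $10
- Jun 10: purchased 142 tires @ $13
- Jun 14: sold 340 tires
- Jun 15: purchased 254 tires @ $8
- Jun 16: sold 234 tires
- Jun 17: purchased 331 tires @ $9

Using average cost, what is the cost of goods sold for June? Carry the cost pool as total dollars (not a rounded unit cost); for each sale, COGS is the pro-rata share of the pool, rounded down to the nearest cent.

COGS = $5,804.02

After Jun 5: 312 on hand, pool $3,120.00 (≈ $10.0000 each)
After Jun 10: 454 on hand, pool $4,966.00 (≈ $10.9383 each)
Jun 14, sell 340: 340/454 × $4,966.00 → $3,719.03
After Jun 15: 368 on hand, pool $3,278.97 (≈ $8.9102 each)
Jun 16, sell 234: 234/368 × $3,278.97 → $2,084.99
After Jun 17: 465 on hand, pool $4,172.98 (≈ $8.9742 each)
Total COGS = $3,719.03 + $2,084.99 = $5,804.02
Ending inventory (cost pool remaining) = $4,172.98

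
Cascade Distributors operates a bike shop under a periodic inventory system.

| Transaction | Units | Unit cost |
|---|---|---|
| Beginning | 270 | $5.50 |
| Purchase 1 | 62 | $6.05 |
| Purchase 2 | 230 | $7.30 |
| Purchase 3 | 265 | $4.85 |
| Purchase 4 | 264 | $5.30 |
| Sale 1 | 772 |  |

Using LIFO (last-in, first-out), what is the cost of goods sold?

COGS = $4,442.10

Sale 1 (772) [LIFO — newest first]: 264 @ $5.30 + 265 @ $4.85 + 230 @ $7.30 + 13 @ $6.05 = $4,442.10
Ending inventory: 270 @ $5.50 + 49 @ $6.05 = $1,781.45
Check: goods available $6,223.55 = COGS $4,442.10 + ending $1,781.45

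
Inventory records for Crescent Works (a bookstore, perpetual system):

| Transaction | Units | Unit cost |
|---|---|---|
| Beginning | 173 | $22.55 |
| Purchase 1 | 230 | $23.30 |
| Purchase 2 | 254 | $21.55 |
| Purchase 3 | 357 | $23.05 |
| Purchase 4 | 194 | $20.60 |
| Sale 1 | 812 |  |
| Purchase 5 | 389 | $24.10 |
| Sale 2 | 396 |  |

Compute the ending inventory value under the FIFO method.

Sale 1 (812) [FIFO — oldest first]: 173 @ $22.55 + 230 @ $23.30 + 254 @ $21.55 + 155 @ $23.05 = $18,306.60
Sale 2 (396) [FIFO — oldest first]: 202 @ $23.05 + 194 @ $20.60 = $8,652.50
Total COGS = $18,306.60 + $8,652.50 = $26,959.10
Ending inventory: 389 @ $24.10 = $9,374.90

Ending inventory = $9,374.90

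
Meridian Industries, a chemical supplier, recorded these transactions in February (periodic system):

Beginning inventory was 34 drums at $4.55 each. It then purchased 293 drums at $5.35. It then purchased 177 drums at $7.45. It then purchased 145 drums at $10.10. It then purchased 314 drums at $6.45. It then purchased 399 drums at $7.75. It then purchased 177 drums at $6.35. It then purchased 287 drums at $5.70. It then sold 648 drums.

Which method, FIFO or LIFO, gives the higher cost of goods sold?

FIFO COGS: 34 @ $4.55 + 293 @ $5.35 + 177 @ $7.45 + 144 @ $10.10 = $4,495.30
LIFO COGS: 287 @ $5.70 + 177 @ $6.35 + 184 @ $7.75 = $4,185.85

FIFO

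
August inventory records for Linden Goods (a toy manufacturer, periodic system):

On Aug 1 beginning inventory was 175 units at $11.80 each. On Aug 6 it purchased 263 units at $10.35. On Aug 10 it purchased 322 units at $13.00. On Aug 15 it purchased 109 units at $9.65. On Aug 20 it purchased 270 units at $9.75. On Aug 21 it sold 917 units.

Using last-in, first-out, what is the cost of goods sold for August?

COGS = $10,105.95

Aug 21, 917 sold [LIFO — newest first]: 270 @ $9.75 + 109 @ $9.65 + 322 @ $13.00 + 216 @ $10.35 = $10,105.95
Ending inventory: 175 @ $11.80 + 47 @ $10.35 = $2,551.45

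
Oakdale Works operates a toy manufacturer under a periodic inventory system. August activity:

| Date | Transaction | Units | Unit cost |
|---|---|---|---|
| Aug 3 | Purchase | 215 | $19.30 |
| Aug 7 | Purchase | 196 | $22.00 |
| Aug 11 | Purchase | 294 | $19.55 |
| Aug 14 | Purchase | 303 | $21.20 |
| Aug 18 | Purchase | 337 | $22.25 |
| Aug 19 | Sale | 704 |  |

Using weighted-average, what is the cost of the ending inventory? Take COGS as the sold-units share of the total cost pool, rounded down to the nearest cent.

Aug 19, sell 704: 704/1345 × $28,131.05 → $14,724.35
Ending inventory (cost pool remaining) = $13,406.70
Check: goods available $28,131.05 = COGS $14,724.35 + ending $13,406.70

Ending inventory = $13,406.70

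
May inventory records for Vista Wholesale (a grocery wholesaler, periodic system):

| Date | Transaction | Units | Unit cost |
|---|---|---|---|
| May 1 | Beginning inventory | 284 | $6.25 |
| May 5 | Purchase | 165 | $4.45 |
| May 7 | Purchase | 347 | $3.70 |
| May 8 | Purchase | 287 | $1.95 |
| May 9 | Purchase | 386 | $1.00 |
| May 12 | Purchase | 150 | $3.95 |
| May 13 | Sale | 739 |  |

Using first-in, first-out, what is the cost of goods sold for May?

COGS = $3,582.25

May 13, 739 sold [FIFO — oldest first]: 284 @ $6.25 + 165 @ $4.45 + 290 @ $3.70 = $3,582.25
Ending inventory: 57 @ $3.70 + 287 @ $1.95 + 386 @ $1.00 + 150 @ $3.95 = $1,749.05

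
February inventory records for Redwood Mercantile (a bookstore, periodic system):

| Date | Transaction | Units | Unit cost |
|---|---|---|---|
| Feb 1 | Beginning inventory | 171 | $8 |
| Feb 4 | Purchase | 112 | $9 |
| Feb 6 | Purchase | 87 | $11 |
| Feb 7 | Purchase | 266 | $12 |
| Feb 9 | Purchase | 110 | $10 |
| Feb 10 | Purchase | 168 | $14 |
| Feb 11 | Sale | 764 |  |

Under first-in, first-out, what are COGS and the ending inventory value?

Feb 11, 764 sold [FIFO — oldest first]: 171 @ $8 + 112 @ $9 + 87 @ $11 + 266 @ $12 + 110 @ $10 + 18 @ $14 = $7,877
Ending inventory: 150 @ $14 = $2,100

COGS = $7,877; ending inventory = $2,100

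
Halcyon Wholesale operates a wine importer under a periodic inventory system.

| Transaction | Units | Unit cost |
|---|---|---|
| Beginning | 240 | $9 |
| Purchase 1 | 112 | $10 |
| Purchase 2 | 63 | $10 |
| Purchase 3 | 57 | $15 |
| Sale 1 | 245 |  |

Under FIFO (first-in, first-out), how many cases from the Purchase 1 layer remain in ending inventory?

107

Sale 1 (245) [FIFO — oldest first]: 240 @ $9 + 5 @ $10 = $2,210
Ending inventory: 107 @ $10 + 63 @ $10 + 57 @ $15 = $2,555
Check: goods available $4,765 = COGS $2,210 + ending $2,555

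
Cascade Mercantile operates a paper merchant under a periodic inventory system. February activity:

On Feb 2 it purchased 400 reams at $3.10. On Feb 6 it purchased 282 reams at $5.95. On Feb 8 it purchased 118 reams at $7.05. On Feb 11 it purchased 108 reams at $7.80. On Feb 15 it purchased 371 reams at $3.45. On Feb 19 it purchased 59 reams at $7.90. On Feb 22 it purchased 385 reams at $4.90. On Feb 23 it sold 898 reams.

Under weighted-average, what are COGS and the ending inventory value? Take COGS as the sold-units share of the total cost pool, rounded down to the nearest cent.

COGS = $4,286.60; ending inventory = $3,938.15

Feb 23, sell 898: 898/1723 × $8,224.75 → $4,286.60
Ending inventory (cost pool remaining) = $3,938.15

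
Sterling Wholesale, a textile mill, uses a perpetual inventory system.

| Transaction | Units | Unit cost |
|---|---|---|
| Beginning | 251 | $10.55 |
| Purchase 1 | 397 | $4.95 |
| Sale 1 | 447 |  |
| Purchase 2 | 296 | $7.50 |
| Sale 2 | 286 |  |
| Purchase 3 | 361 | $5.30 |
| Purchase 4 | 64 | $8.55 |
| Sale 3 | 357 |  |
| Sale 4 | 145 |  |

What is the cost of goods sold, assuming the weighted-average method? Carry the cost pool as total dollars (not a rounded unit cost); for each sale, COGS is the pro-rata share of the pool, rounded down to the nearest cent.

COGS = $8,448.71

After Beginning: 251 on hand, pool $2,648.05 (≈ $10.5500 each)
After Purchase 1: 648 on hand, pool $4,613.20 (≈ $7.1191 each)
Sale 1, sell 447: 447/648 × $4,613.20 → $3,182.25
After Purchase 2: 497 on hand, pool $3,650.95 (≈ $7.3460 each)
Sale 2, sell 286: 286/497 × $3,650.95 → $2,100.94
After Purchase 3: 572 on hand, pool $3,463.31 (≈ $6.0547 each)
After Purchase 4: 636 on hand, pool $4,010.51 (≈ $6.3058 each)
Sale 3, sell 357: 357/636 × $4,010.51 → $2,251.18
Sale 4, sell 145: 145/279 × $1,759.33 → $914.34
Total COGS = $3,182.25 + $2,100.94 + $2,251.18 + $914.34 = $8,448.71
Ending inventory (cost pool remaining) = $844.99
Check: goods available $9,293.70 = COGS $8,448.71 + ending $844.99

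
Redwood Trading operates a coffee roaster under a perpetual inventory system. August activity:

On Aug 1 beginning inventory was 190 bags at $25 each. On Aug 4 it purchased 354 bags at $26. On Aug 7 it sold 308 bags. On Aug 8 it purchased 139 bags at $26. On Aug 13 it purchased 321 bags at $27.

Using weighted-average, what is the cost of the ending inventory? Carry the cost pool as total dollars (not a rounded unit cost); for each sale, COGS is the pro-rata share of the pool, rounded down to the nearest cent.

Ending inventory = $18,334.58

After Aug 1: 190 on hand, pool $4,750.00 (≈ $25.0000 each)
After Aug 4: 544 on hand, pool $13,954.00 (≈ $25.6507 each)
Aug 7, sell 308: 308/544 × $13,954.00 → $7,900.42
After Aug 8: 375 on hand, pool $9,667.58 (≈ $25.7802 each)
After Aug 13: 696 on hand, pool $18,334.58 (≈ $26.3428 each)
Ending inventory (cost pool remaining) = $18,334.58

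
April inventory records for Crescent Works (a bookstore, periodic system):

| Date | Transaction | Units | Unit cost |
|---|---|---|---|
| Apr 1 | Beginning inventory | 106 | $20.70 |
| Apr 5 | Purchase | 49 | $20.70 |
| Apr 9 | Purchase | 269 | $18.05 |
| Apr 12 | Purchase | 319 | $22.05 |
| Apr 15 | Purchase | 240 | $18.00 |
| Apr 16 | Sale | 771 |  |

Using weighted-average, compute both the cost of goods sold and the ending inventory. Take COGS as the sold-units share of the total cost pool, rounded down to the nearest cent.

COGS = $15,230.11; ending inventory = $4,187.79

Apr 16, sell 771: 771/983 × $19,417.90 → $15,230.11
Ending inventory (cost pool remaining) = $4,187.79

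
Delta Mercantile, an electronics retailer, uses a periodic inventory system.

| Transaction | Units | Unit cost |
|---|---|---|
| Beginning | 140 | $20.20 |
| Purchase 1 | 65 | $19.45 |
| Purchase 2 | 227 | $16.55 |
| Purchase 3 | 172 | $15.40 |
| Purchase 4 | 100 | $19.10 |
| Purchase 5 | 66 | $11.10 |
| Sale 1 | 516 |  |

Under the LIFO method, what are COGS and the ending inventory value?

Sale 1 (516) [LIFO — newest first]: 66 @ $11.10 + 100 @ $19.10 + 172 @ $15.40 + 178 @ $16.55 = $8,237.30
Ending inventory: 140 @ $20.20 + 65 @ $19.45 + 49 @ $16.55 = $4,903.20

COGS = $8,237.30; ending inventory = $4,903.20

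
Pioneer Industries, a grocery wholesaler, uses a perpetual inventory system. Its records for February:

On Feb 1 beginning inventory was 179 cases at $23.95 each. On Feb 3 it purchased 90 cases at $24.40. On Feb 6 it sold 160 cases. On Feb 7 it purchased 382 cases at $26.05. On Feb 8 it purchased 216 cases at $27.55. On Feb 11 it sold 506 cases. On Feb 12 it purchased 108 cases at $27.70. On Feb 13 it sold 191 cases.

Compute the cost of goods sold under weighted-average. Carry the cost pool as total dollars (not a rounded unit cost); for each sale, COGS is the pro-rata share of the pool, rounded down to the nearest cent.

COGS = $22,222.49

After Feb 1: 179 on hand, pool $4,287.05 (≈ $23.9500 each)
After Feb 3: 269 on hand, pool $6,483.05 (≈ $24.1006 each)
Feb 6, sell 160: 160/269 × $6,483.05 → $3,856.08
After Feb 7: 491 on hand, pool $12,578.07 (≈ $25.6173 each)
After Feb 8: 707 on hand, pool $18,528.87 (≈ $26.2077 each)
Feb 11, sell 506: 506/707 × $18,528.87 → $13,261.11
After Feb 12: 309 on hand, pool $8,259.36 (≈ $26.7293 each)
Feb 13, sell 191: 191/309 × $8,259.36 → $5,105.30
Total COGS = $3,856.08 + $13,261.11 + $5,105.30 = $22,222.49
Ending inventory (cost pool remaining) = $3,154.06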